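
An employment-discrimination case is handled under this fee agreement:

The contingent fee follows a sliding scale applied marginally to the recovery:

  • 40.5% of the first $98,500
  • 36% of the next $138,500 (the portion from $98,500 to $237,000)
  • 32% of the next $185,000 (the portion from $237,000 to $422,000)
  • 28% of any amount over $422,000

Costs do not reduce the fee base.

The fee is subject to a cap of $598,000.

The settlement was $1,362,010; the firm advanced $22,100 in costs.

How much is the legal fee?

Fee base is the gross recovery, $1,362,010; costs are reimbursed separately.
First $98,500 at 40.5% = $39,892.50
Next $138,500 at 36% = $49,860.00
Next $185,000 at 32% = $59,200.00
Remaining $940,010 at 28% = $263,202.80
Fee: $39,892.50 + $49,860.00 + $59,200.00 + $263,202.80 = $412,155.30
$412,155.30 is under the $598,000 cap.

$412,155.30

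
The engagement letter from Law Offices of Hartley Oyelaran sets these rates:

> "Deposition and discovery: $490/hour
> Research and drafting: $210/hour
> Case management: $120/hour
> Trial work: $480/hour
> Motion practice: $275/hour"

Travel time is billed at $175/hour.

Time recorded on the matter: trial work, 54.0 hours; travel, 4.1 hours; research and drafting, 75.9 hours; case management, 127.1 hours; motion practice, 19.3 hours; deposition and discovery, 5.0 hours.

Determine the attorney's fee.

$65,586.00

Deposition and discovery: 5.0 × $490 = $2,450.00
Research and drafting: 75.9 × $210 = $15,939.00
Case management: 127.1 × $120 = $15,252.00
Trial work: 54.0 × $480 = $25,920.00
Motion practice: 19.3 × $275 = $5,307.50
Subtotal: $2,450.00 + $15,939.00 + $15,252.00 + $25,920.00 + $5,307.50 = $64,868.50
Travel: 4.1 × $175 = $717.50
Total: $64,868.50 + $717.50 = $65,586.00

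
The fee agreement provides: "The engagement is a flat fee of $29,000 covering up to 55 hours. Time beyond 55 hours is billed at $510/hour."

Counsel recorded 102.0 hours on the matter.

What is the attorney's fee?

Flat fee: $29,000.00
Excess hours: 102.0 − 55 = 47.0
Overrun: 47.0 × $510 = $23,970.00
Total: $29,000.00 + $23,970.00 = $52,970.00

$52,970.00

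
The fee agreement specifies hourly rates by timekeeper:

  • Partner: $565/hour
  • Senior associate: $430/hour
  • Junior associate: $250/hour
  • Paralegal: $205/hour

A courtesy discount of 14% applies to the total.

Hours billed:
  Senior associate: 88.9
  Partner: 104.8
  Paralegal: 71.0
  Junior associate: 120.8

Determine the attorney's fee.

Partner: 104.8 × $565 = $59,212.00
Senior associate: 88.9 × $430 = $38,227.00
Junior associate: 120.8 × $250 = $30,200.00
Paralegal: 71.0 × $205 = $14,555.00
Subtotal: $142,194.00
Less 14% discount: −$19,907.16
Total: $142,194.00 − $19,907.16 = $122,286.84

$122,286.84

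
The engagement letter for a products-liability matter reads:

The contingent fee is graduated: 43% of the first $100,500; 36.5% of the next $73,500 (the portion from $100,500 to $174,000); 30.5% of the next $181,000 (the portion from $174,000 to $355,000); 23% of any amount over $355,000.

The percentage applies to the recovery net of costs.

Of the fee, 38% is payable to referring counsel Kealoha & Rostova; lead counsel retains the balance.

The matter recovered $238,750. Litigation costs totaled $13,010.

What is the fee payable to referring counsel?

$32,612.82

Fee base (net of costs): $238,750 − $13,010 = $225,740
First $100,500 at 43% = $43,215.00
Next $73,500 at 36.5% = $26,827.50
Remaining $51,740 at 30.5% = $15,780.70
Fee: $43,215.00 + $26,827.50 + $15,780.70 = $85,823.20
Referral share: 38% of $85,823.20 = $32,612.82; lead counsel retains $85,823.20 − $32,612.82 = $53,210.38.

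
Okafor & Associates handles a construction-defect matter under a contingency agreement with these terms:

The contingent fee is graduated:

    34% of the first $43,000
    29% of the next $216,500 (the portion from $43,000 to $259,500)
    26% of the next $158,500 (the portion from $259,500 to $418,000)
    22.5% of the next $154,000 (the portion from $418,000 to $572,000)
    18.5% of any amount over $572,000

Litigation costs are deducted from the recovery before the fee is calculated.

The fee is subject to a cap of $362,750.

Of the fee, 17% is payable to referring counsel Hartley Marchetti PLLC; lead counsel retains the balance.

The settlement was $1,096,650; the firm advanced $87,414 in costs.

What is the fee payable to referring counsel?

Fee base (net of costs): $1,096,650 − $87,414 = $1,009,236
First $43,000 at 34% = $14,620.00
Next $216,500 at 29% = $62,785.00
Next $158,500 at 26% = $41,210.00
Next $154,000 at 22.5% = $34,650.00
Remaining $437,236 at 18.5% = $80,888.66
Fee: $14,620.00 + $62,785.00 + $41,210.00 + $34,650.00 + $80,888.66 = $234,153.66
$234,153.66 is under the $362,750 cap.
Referral share: 17% of $234,153.66 = $39,806.12; lead counsel retains $234,153.66 − $39,806.12 = $194,347.54.

$39,806.12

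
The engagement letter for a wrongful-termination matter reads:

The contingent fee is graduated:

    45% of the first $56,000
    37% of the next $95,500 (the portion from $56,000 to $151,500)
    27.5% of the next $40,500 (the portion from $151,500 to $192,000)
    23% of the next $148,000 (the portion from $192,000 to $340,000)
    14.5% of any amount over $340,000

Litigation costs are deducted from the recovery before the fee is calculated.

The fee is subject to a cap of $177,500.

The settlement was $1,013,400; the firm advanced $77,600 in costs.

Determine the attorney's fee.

Fee base (net of costs): $1,013,400 − $77,600 = $935,800
First $56,000 at 45% = $25,200.00
Next $95,500 at 37% = $35,335.00
Next $40,500 at 27.5% = $11,137.50
Next $148,000 at 23% = $34,040.00
Remaining $595,800 at 14.5% = $86,391.00
Fee: $25,200.00 + $35,335.00 + $11,137.50 + $34,040.00 + $86,391.00 = $192,103.50
$192,103.50 exceeds the $177,500 cap, so the fee is capped at $177,500.00.

$177,500.00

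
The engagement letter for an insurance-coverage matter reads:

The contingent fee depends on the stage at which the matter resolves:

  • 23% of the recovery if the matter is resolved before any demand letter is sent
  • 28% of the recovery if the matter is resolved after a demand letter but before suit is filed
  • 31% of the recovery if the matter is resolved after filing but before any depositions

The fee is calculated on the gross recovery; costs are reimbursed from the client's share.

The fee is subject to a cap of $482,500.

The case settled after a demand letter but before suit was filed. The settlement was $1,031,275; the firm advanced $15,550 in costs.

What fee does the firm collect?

Fee base is the gross recovery, $1,031,275; costs are reimbursed separately.
The matter settled after a demand letter but before suit was filed, so the 28% rate applies.
$1,031,275 × 28% = $288,757.00
$288,757.00 is under the $482,500 cap.

$288,757.00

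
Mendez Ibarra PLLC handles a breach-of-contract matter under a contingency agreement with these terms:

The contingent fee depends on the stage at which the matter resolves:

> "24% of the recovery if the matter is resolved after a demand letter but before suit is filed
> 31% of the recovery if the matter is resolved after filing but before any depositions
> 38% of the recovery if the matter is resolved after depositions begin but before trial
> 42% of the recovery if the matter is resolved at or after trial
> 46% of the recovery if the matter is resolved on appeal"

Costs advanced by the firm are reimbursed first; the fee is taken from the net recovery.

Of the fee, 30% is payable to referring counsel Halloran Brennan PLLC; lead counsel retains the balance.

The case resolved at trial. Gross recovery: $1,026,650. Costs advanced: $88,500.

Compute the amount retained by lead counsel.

$275,816.10

Fee base (net of costs): $1,026,650 − $88,500 = $938,150
The matter resolved at trial, so the 42% rate applies.
$938,150 × 42% = $394,023.00
Referral share: 30% of $394,023.00 = $118,206.90; lead counsel retains $394,023.00 − $118,206.90 = $275,816.10.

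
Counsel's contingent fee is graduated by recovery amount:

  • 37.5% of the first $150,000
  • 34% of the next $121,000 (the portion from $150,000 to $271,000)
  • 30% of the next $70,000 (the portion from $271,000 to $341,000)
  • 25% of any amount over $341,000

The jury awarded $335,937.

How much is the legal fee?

$116,871.10

First $150,000 at 37.5% = $56,250.00
Next $121,000 at 34% = $41,140.00
Remaining $64,937 at 30% = $19,481.10
Fee: $56,250.00 + $41,140.00 + $19,481.10 = $116,871.10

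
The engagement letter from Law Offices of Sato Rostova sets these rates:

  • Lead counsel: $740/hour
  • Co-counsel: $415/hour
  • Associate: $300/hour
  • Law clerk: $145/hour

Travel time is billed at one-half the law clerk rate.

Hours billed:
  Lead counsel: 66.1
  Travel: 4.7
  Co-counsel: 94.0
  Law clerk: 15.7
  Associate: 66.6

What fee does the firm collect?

$110,521.25

Lead counsel: 66.1 × $740 = $48,914.00
Co-counsel: 94.0 × $415 = $39,010.00
Associate: 66.6 × $300 = $19,980.00
Law clerk: 15.7 × $145 = $2,276.50
Subtotal: $48,914.00 + $39,010.00 + $19,980.00 + $2,276.50 = $110,180.50
Travel: 4.7 × ($145 ÷ 2) = 4.7 × $72.50 = $340.75
Total: $110,180.50 + $340.75 = $110,521.25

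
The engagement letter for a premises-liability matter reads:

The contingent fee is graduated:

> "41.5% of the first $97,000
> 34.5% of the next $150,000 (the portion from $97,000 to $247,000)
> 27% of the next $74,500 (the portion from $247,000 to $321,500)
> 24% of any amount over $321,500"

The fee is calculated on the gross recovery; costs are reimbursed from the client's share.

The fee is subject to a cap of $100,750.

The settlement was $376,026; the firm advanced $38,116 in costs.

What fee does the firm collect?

Fee base is the gross recovery, $376,026; costs are reimbursed separately.
First $97,000 at 41.5% = $40,255.00
Next $150,000 at 34.5% = $51,750.00
Next $74,500 at 27% = $20,115.00
Remaining $54,526 at 24% = $13,086.24
Fee: $40,255.00 + $51,750.00 + $20,115.00 + $13,086.24 = $125,206.24
$125,206.24 exceeds the $100,750 cap, so the fee is capped at $100,750.00.

$100,750.00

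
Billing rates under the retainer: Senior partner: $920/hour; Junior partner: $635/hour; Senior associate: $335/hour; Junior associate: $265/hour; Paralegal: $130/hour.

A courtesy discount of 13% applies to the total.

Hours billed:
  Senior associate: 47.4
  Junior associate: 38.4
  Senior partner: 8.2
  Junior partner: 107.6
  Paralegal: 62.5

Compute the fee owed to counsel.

Senior partner: 8.2 × $920 = $7,544.00
Junior partner: 107.6 × $635 = $68,326.00
Senior associate: 47.4 × $335 = $15,879.00
Junior associate: 38.4 × $265 = $10,176.00
Paralegal: 62.5 × $130 = $8,125.00
Subtotal: $110,050.00
Less 13% discount: −$14,306.50
Total: $110,050.00 − $14,306.50 = $95,743.50

$95,743.50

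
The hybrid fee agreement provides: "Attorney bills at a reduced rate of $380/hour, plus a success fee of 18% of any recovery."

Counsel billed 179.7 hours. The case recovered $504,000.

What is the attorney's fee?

Hourly: 179.7 × $380 = $68,286.00
Success fee: 18% of $504,000 = $90,720.00
Total: $68,286.00 + $90,720.00 = $159,006.00

$159,006.00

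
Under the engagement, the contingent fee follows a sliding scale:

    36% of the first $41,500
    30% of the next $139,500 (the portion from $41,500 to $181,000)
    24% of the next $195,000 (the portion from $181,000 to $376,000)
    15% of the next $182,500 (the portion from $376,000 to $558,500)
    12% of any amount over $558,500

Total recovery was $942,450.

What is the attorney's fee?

$177,039.00

First $41,500 at 36% = $14,940.00
Next $139,500 at 30% = $41,850.00
Next $195,000 at 24% = $46,800.00
Next $182,500 at 15% = $27,375.00
Remaining $383,950 at 12% = $46,074.00
Fee: $14,940.00 + $41,850.00 + $46,800.00 + $27,375.00 + $46,074.00 = $177,039.00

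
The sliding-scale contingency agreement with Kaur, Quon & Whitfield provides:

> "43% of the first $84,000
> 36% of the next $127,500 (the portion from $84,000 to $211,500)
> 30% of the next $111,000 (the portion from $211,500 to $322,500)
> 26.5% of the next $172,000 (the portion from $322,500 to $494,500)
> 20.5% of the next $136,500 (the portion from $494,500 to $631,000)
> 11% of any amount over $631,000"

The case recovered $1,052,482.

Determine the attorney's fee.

First $84,000 at 43% = $36,120.00
Next $127,500 at 36% = $45,900.00
Next $111,000 at 30% = $33,300.00
Next $172,000 at 26.5% = $45,580.00
Next $136,500 at 20.5% = $27,982.50
Remaining $421,482 at 11% = $46,363.02
Fee: $36,120.00 + $45,900.00 + $33,300.00 + $45,580.00 + $27,982.50 + $46,363.02 = $235,245.52

$235,245.52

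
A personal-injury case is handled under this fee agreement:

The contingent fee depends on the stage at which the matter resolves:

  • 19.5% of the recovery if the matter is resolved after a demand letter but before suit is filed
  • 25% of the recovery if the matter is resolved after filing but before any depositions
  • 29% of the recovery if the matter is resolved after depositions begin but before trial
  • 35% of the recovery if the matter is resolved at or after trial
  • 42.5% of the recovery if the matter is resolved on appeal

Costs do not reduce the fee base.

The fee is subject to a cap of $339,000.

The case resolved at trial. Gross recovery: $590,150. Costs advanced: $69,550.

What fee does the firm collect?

Fee base is the gross recovery, $590,150; costs are reimbursed separately.
The matter resolved at trial, so the 35% rate applies.
$590,150 × 35% = $206,552.50
$206,552.50 is under the $339,000 cap.

$206,552.50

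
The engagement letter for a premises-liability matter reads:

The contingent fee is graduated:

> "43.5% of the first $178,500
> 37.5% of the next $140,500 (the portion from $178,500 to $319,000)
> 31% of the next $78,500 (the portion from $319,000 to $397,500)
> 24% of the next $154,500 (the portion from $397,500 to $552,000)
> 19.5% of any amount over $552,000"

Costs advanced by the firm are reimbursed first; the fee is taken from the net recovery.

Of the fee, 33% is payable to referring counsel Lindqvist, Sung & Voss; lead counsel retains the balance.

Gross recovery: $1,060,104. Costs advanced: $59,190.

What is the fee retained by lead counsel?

Fee base (net of costs): $1,060,104 − $59,190 = $1,000,914
First $178,500 at 43.5% = $77,647.50
Next $140,500 at 37.5% = $52,687.50
Next $78,500 at 31% = $24,335.00
Next $154,500 at 24% = $37,080.00
Remaining $448,914 at 19.5% = $87,538.23
Fee: $77,647.50 + $52,687.50 + $24,335.00 + $37,080.00 + $87,538.23 = $279,288.23
Referral share: 33% of $279,288.23 = $92,165.12; lead counsel retains $279,288.23 − $92,165.12 = $187,123.11.

$187,123.11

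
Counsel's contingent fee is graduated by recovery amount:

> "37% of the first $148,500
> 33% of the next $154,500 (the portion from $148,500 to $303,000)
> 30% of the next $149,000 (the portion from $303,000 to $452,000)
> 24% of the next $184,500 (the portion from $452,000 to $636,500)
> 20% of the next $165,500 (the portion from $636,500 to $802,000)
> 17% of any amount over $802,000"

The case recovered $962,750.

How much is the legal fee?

$255,337.50

First $148,500 at 37% = $54,945.00
Next $154,500 at 33% = $50,985.00
Next $149,000 at 30% = $44,700.00
Next $184,500 at 24% = $44,280.00
Next $165,500 at 20% = $33,100.00
Remaining $160,750 at 17% = $27,327.50
Fee: $54,945.00 + $50,985.00 + $44,700.00 + $44,280.00 + $33,100.00 + $27,327.50 = $255,337.50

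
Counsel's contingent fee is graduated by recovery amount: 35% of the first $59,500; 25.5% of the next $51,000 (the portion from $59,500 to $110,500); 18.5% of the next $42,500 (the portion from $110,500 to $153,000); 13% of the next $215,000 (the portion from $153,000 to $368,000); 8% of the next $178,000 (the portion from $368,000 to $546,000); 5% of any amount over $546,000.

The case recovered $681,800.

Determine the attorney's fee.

First $59,500 at 35% = $20,825.00
Next $51,000 at 25.5% = $13,005.00
Next $42,500 at 18.5% = $7,862.50
Next $215,000 at 13% = $27,950.00
Next $178,000 at 8% = $14,240.00
Remaining $135,800 at 5% = $6,790.00
Fee: $20,825.00 + $13,005.00 + $7,862.50 + $27,950.00 + $14,240.00 + $6,790.00 = $90,672.50

$90,672.50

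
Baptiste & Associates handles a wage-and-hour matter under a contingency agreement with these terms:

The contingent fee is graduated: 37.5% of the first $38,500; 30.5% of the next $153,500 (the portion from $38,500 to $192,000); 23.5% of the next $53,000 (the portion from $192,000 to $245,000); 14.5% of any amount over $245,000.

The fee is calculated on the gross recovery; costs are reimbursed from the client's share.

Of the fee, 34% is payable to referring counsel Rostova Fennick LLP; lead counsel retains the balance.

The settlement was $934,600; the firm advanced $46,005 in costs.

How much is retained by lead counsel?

$114,643.32

Fee base is the gross recovery, $934,600; costs are reimbursed separately.
First $38,500 at 37.5% = $14,437.50
Next $153,500 at 30.5% = $46,817.50
Next $53,000 at 23.5% = $12,455.00
Remaining $689,600 at 14.5% = $99,992.00
Fee: $14,437.50 + $46,817.50 + $12,455.00 + $99,992.00 = $173,702.00
Referral share: 34% of $173,702.00 = $59,058.68; lead counsel retains $173,702.00 − $59,058.68 = $114,643.32.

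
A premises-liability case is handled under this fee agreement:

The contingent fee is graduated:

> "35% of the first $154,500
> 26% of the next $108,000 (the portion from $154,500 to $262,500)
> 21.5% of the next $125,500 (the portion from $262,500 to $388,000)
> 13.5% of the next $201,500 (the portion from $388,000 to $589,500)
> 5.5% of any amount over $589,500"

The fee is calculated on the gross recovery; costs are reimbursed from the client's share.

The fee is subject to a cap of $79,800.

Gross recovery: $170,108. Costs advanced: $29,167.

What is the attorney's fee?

Fee base is the gross recovery, $170,108; costs are reimbursed separately.
First $154,500 at 35% = $54,075.00
Remaining $15,608 at 26% = $4,058.08
Fee: $54,075.00 + $4,058.08 = $58,133.08
$58,133.08 is under the $79,800 cap.

$58,133.08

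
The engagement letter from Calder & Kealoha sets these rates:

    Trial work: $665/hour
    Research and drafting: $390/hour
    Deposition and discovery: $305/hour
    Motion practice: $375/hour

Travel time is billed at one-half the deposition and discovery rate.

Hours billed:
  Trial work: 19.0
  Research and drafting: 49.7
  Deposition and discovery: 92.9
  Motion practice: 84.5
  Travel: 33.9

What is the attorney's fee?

$97,209.75

Trial work: 19.0 × $665 = $12,635.00
Research and drafting: 49.7 × $390 = $19,383.00
Deposition and discovery: 92.9 × $305 = $28,334.50
Motion practice: 84.5 × $375 = $31,687.50
Subtotal: $12,635.00 + $19,383.00 + $28,334.50 + $31,687.50 = $92,040.00
Travel: 33.9 × ($305 ÷ 2) = 33.9 × $152.50 = $5,169.75
Total: $92,040.00 + $5,169.75 = $97,209.75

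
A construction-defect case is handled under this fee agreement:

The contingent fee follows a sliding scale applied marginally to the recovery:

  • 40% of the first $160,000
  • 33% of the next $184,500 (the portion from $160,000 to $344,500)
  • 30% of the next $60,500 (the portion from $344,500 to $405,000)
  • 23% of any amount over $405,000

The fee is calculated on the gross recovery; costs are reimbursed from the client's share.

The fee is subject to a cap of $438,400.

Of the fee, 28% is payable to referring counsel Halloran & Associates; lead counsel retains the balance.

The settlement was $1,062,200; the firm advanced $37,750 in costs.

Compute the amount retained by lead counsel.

Fee base is the gross recovery, $1,062,200; costs are reimbursed separately.
First $160,000 at 40% = $64,000.00
Next $184,500 at 33% = $60,885.00
Next $60,500 at 30% = $18,150.00
Remaining $657,200 at 23% = $151,156.00
Fee: $64,000.00 + $60,885.00 + $18,150.00 + $151,156.00 = $294,191.00
$294,191.00 is under the $438,400 cap.
Referral share: 28% of $294,191.00 = $82,373.48; lead counsel retains $294,191.00 − $82,373.48 = $211,817.52.

$211,817.52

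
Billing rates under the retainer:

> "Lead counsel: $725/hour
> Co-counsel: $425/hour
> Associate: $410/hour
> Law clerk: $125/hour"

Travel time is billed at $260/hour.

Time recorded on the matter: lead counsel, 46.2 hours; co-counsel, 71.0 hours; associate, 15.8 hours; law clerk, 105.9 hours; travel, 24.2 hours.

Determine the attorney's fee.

$89,677.50

Lead counsel: 46.2 × $725 = $33,495.00
Co-counsel: 71.0 × $425 = $30,175.00
Associate: 15.8 × $410 = $6,478.00
Law clerk: 105.9 × $125 = $13,237.50
Subtotal: $33,495.00 + $30,175.00 + $6,478.00 + $13,237.50 = $83,385.50
Travel: 24.2 × $260 = $6,292.00
Total: $83,385.50 + $6,292.00 = $89,677.50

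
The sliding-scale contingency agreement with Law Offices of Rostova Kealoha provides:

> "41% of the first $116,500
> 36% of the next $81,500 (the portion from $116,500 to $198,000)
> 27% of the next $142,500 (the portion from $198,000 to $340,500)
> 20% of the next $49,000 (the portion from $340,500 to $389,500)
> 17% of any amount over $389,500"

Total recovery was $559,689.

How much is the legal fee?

First $116,500 at 41% = $47,765.00
Next $81,500 at 36% = $29,340.00
Next $142,500 at 27% = $38,475.00
Next $49,000 at 20% = $9,800.00
Remaining $170,189 at 17% = $28,932.13
Fee: $47,765.00 + $29,340.00 + $38,475.00 + $9,800.00 + $28,932.13 = $154,312.13

$154,312.13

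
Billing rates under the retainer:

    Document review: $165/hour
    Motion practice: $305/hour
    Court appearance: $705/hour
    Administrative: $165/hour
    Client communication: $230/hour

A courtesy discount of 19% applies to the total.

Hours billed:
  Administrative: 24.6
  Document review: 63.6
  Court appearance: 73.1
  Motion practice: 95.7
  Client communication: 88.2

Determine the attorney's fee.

$93,606.03

Document review: 63.6 × $165 = $10,494.00
Motion practice: 95.7 × $305 = $29,188.50
Court appearance: 73.1 × $705 = $51,535.50
Administrative: 24.6 × $165 = $4,059.00
Client communication: 88.2 × $230 = $20,286.00
Subtotal: $115,563.00
Less 19% discount: −$21,956.97
Total: $115,563.00 − $21,956.97 = $93,606.03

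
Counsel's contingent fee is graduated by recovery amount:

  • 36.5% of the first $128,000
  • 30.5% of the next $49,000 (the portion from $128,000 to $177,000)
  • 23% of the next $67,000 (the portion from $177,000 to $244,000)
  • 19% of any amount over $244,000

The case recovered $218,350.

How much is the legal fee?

First $128,000 at 36.5% = $46,720.00
Next $49,000 at 30.5% = $14,945.00
Remaining $41,350 at 23% = $9,510.50
Fee: $46,720.00 + $14,945.00 + $9,510.50 = $71,175.50

$71,175.50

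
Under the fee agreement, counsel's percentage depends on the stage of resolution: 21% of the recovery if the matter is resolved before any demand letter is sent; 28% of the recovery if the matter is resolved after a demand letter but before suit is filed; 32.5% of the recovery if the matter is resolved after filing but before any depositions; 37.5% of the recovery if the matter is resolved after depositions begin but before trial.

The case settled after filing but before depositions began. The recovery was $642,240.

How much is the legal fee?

$208,728.00

The matter settled after filing but before depositions began, so the 32.5% rate applies.
$642,240 × 32.5% = $208,728.00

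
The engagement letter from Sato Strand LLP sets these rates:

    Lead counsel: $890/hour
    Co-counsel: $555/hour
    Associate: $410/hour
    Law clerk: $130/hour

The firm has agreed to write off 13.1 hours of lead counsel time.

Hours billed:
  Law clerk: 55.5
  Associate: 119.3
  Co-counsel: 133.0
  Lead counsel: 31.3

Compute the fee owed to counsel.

$146,141.00

Lead counsel: 31.3 × $890 = $27,857.00
Co-counsel: 133.0 × $555 = $73,815.00
Associate: 119.3 × $410 = $48,913.00
Law clerk: 55.5 × $130 = $7,215.00
Subtotal: $157,800.00
Write-off: 13.1 × $890 = $11,659.00
Total: $157,800.00 − $11,659.00 = $146,141.00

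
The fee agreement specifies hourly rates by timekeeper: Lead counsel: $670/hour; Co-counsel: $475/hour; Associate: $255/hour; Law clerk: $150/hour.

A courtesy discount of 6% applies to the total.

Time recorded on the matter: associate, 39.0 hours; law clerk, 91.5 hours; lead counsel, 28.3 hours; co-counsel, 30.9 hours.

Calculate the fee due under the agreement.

$53,869.99

Lead counsel: 28.3 × $670 = $18,961.00
Co-counsel: 30.9 × $475 = $14,677.50
Associate: 39.0 × $255 = $9,945.00
Law clerk: 91.5 × $150 = $13,725.00
Subtotal: $57,308.50
Less 6% discount: −$3,438.51
Total: $57,308.50 − $3,438.51 = $53,869.99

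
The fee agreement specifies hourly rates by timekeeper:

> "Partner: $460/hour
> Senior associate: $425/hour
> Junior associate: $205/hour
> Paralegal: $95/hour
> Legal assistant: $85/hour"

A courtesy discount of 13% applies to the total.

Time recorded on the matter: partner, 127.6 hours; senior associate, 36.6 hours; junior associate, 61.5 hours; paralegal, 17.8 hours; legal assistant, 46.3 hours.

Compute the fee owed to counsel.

Partner: 127.6 × $460 = $58,696.00
Senior associate: 36.6 × $425 = $15,555.00
Junior associate: 61.5 × $205 = $12,607.50
Paralegal: 17.8 × $95 = $1,691.00
Legal assistant: 46.3 × $85 = $3,935.50
Subtotal: $92,485.00
Less 13% discount: −$12,023.05
Total: $92,485.00 − $12,023.05 = $80,461.95

$80,461.95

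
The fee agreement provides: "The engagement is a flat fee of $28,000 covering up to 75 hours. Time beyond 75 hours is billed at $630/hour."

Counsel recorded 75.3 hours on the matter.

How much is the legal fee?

$28,189.00

Flat fee: $28,000.00
Excess hours: 75.3 − 75 = 0.3
Overrun: 0.3 × $630 = $189.00
Total: $28,000.00 + $189.00 = $28,189.00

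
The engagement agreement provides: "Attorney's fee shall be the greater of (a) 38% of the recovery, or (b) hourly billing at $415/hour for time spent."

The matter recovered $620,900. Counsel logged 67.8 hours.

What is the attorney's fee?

$235,942.00

(a) 38% of $620,900 = $235,942.00
(b) 67.8 × $415 = $28,137.00
The greater is (a): $235,942.00.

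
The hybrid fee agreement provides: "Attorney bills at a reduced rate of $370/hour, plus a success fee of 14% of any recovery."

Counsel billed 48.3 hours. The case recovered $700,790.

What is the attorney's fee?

$115,981.60

Hourly: 48.3 × $370 = $17,871.00
Success fee: 14% of $700,790 = $98,110.60
Total: $17,871.00 + $98,110.60 = $115,981.60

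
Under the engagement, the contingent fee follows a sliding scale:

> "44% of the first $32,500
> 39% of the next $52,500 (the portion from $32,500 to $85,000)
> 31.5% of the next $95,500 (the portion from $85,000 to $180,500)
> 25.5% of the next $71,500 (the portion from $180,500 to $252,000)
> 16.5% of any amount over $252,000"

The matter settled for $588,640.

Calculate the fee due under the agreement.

$138,635.60

First $32,500 at 44% = $14,300.00
Next $52,500 at 39% = $20,475.00
Next $95,500 at 31.5% = $30,082.50
Next $71,500 at 25.5% = $18,232.50
Remaining $336,640 at 16.5% = $55,545.60
Fee: $14,300.00 + $20,475.00 + $30,082.50 + $18,232.50 + $55,545.60 = $138,635.60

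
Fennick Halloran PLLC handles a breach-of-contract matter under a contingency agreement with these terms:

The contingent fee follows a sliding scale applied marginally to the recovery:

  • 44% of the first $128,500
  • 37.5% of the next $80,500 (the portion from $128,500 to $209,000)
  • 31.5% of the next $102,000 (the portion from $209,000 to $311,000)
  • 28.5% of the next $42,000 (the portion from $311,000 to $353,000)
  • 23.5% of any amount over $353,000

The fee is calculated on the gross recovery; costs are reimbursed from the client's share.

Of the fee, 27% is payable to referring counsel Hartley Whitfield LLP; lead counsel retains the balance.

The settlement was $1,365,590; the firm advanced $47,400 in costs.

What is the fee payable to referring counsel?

Fee base is the gross recovery, $1,365,590; costs are reimbursed separately.
First $128,500 at 44% = $56,540.00
Next $80,500 at 37.5% = $30,187.50
Next $102,000 at 31.5% = $32,130.00
Next $42,000 at 28.5% = $11,970.00
Remaining $1,012,590 at 23.5% = $237,958.65
Fee: $56,540.00 + $30,187.50 + $32,130.00 + $11,970.00 + $237,958.65 = $368,786.15
Referral share: 27% of $368,786.15 = $99,572.26; lead counsel retains $368,786.15 − $99,572.26 = $269,213.89.

$99,572.26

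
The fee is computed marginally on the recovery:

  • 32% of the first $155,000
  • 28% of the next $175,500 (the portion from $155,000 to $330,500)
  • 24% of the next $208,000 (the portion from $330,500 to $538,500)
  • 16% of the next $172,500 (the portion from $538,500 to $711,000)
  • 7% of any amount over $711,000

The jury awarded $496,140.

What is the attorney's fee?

$138,493.60

First $155,000 at 32% = $49,600.00
Next $175,500 at 28% = $49,140.00
Remaining $165,640 at 24% = $39,753.60
Fee: $49,600.00 + $49,140.00 + $39,753.60 = $138,493.60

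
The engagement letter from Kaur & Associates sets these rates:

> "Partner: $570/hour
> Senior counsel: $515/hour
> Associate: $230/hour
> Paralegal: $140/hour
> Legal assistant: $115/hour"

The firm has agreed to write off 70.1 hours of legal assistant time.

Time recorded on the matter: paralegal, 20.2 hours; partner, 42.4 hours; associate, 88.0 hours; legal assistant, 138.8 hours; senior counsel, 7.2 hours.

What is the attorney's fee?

Partner: 42.4 × $570 = $24,168.00
Senior counsel: 7.2 × $515 = $3,708.00
Associate: 88.0 × $230 = $20,240.00
Paralegal: 20.2 × $140 = $2,828.00
Legal assistant: 138.8 × $115 = $15,962.00
Subtotal: $66,906.00
Write-off: 70.1 × $115 = $8,061.50
Total: $66,906.00 − $8,061.50 = $58,844.50

$58,844.50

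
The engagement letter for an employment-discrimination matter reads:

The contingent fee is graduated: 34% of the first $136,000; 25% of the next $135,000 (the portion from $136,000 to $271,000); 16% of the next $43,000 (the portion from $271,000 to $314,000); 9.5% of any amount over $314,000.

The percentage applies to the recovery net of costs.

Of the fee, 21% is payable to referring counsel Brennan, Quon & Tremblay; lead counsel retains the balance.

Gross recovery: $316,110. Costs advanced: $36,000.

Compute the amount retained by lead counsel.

Fee base (net of costs): $316,110 − $36,000 = $280,110
First $136,000 at 34% = $46,240.00
Next $135,000 at 25% = $33,750.00
Remaining $9,110 at 16% = $1,457.60
Fee: $46,240.00 + $33,750.00 + $1,457.60 = $81,447.60
Referral share: 21% of $81,447.60 = $17,104.00; lead counsel retains $81,447.60 − $17,104.00 = $64,343.60.

$64,343.60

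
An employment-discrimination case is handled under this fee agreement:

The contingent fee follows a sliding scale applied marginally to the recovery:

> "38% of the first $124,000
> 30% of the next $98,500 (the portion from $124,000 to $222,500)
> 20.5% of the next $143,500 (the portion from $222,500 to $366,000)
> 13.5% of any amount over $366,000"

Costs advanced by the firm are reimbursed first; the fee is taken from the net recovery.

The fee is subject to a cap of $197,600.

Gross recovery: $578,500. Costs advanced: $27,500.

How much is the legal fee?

$131,062.50

Fee base (net of costs): $578,500 − $27,500 = $551,000
First $124,000 at 38% = $47,120.00
Next $98,500 at 30% = $29,550.00
Next $143,500 at 20.5% = $29,417.50
Remaining $185,000 at 13.5% = $24,975.00
Fee: $47,120.00 + $29,550.00 + $29,417.50 + $24,975.00 = $131,062.50
$131,062.50 is under the $197,600 cap.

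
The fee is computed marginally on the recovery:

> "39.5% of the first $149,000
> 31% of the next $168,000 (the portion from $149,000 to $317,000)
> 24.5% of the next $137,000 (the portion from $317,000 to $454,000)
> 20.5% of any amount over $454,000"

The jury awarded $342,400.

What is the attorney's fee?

$117,158.00

First $149,000 at 39.5% = $58,855.00
Next $168,000 at 31% = $52,080.00
Remaining $25,400 at 24.5% = $6,223.00
Fee: $58,855.00 + $52,080.00 + $6,223.00 = $117,158.00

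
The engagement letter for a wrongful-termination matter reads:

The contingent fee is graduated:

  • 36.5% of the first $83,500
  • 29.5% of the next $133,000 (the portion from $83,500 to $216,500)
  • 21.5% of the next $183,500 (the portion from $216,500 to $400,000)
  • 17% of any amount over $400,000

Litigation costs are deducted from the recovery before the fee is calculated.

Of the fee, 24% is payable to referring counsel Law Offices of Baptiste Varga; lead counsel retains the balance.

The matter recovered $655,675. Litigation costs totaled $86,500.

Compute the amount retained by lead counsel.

Fee base (net of costs): $655,675 − $86,500 = $569,175
First $83,500 at 36.5% = $30,477.50
Next $133,000 at 29.5% = $39,235.00
Next $183,500 at 21.5% = $39,452.50
Remaining $169,175 at 17% = $28,759.75
Fee: $30,477.50 + $39,235.00 + $39,452.50 + $28,759.75 = $137,924.75
Referral share: 24% of $137,924.75 = $33,101.94; lead counsel retains $137,924.75 − $33,101.94 = $104,822.81.

$104,822.81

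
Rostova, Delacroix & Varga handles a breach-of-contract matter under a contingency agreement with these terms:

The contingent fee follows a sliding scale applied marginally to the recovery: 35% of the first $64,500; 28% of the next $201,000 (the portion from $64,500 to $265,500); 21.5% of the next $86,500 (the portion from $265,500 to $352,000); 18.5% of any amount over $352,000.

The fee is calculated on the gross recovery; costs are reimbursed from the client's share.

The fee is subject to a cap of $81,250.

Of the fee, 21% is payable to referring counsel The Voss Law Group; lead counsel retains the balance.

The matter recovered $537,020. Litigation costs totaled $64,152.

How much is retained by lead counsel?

Fee base is the gross recovery, $537,020; costs are reimbursed separately.
First $64,500 at 35% = $22,575.00
Next $201,000 at 28% = $56,280.00
Next $86,500 at 21.5% = $18,597.50
Remaining $185,020 at 18.5% = $34,228.70
Fee: $22,575.00 + $56,280.00 + $18,597.50 + $34,228.70 = $131,681.20
$131,681.20 exceeds the $81,250 cap, so the fee is capped at $81,250.00.
Referral share: 21% of $81,250.00 = $17,062.50; lead counsel retains $81,250.00 − $17,062.50 = $64,187.50.

$64,187.50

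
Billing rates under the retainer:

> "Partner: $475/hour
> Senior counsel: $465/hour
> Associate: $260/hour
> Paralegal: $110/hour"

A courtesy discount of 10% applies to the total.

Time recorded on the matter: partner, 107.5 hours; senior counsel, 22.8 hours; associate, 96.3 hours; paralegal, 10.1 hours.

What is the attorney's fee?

Partner: 107.5 × $475 = $51,062.50
Senior counsel: 22.8 × $465 = $10,602.00
Associate: 96.3 × $260 = $25,038.00
Paralegal: 10.1 × $110 = $1,111.00
Subtotal: $87,813.50
Less 10% discount: −$8,781.35
Total: $87,813.50 − $8,781.35 = $79,032.15

$79,032.15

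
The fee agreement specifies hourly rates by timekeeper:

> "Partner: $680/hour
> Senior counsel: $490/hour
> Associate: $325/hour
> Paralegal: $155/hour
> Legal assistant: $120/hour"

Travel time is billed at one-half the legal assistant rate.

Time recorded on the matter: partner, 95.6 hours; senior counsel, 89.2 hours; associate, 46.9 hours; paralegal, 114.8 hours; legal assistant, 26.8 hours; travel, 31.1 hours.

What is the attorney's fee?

$146,834.50

Partner: 95.6 × $680 = $65,008.00
Senior counsel: 89.2 × $490 = $43,708.00
Associate: 46.9 × $325 = $15,242.50
Paralegal: 114.8 × $155 = $17,794.00
Legal assistant: 26.8 × $120 = $3,216.00
Subtotal: $65,008.00 + $43,708.00 + $15,242.50 + $17,794.00 + $3,216.00 = $144,968.50
Travel: 31.1 × ($120 ÷ 2) = 31.1 × $60.00 = $1,866.00
Total: $144,968.50 + $1,866.00 = $146,834.50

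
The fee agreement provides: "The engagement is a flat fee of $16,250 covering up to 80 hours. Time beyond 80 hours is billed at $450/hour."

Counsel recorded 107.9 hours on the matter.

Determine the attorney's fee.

Flat fee: $16,250.00
Excess hours: 107.9 − 80 = 27.9
Overrun: 27.9 × $450 = $12,555.00
Total: $16,250.00 + $12,555.00 = $28,805.00

$28,805.00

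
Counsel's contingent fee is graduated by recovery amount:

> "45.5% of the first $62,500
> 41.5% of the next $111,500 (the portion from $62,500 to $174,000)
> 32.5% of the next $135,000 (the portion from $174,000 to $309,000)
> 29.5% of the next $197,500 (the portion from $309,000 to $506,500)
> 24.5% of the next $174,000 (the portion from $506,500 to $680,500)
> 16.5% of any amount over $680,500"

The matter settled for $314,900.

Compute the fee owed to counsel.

$120,325.50

First $62,500 at 45.5% = $28,437.50
Next $111,500 at 41.5% = $46,272.50
Next $135,000 at 32.5% = $43,875.00
Remaining $5,900 at 29.5% = $1,740.50
Fee: $28,437.50 + $46,272.50 + $43,875.00 + $1,740.50 = $120,325.50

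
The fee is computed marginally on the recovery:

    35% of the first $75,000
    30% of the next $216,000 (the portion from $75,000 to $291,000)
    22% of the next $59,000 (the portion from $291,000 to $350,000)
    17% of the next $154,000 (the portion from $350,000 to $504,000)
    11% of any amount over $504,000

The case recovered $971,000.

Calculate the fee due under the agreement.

$181,580.00

First $75,000 at 35% = $26,250.00
Next $216,000 at 30% = $64,800.00
Next $59,000 at 22% = $12,980.00
Next $154,000 at 17% = $26,180.00
Remaining $467,000 at 11% = $51,370.00
Fee: $26,250.00 + $64,800.00 + $12,980.00 + $26,180.00 + $51,370.00 = $181,580.00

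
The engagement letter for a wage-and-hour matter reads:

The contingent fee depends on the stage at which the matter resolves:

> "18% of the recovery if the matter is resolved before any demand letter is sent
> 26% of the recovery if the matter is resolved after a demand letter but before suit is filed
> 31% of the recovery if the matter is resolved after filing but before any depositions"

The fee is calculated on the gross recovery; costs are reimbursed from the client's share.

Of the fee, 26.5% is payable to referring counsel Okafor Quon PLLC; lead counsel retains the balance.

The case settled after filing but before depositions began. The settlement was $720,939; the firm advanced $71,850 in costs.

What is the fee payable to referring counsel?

Fee base is the gross recovery, $720,939; costs are reimbursed separately.
The matter settled after filing but before depositions began, so the 31% rate applies.
$720,939 × 31% = $223,491.09
Referral share: 26.5% of $223,491.09 = $59,225.14; lead counsel retains $223,491.09 − $59,225.14 = $164,265.95.

$59,225.14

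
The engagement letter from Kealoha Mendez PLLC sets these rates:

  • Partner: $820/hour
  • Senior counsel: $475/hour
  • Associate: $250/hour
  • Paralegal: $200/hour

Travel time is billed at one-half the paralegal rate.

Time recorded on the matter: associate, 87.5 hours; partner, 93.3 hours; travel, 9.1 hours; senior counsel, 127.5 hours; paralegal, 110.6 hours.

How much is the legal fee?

$181,973.50

Partner: 93.3 × $820 = $76,506.00
Senior counsel: 127.5 × $475 = $60,562.50
Associate: 87.5 × $250 = $21,875.00
Paralegal: 110.6 × $200 = $22,120.00
Subtotal: $76,506.00 + $60,562.50 + $21,875.00 + $22,120.00 = $181,063.50
Travel: 9.1 × ($200 ÷ 2) = 9.1 × $100.00 = $910.00
Total: $181,063.50 + $910.00 = $181,973.50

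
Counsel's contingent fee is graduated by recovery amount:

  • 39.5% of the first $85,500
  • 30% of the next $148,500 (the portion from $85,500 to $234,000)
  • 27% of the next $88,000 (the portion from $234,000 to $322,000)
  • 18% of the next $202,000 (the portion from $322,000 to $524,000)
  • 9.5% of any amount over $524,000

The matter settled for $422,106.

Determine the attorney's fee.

$120,101.58

First $85,500 at 39.5% = $33,772.50
Next $148,500 at 30% = $44,550.00
Next $88,000 at 27% = $23,760.00
Remaining $100,106 at 18% = $18,019.08
Fee: $33,772.50 + $44,550.00 + $23,760.00 + $18,019.08 = $120,101.58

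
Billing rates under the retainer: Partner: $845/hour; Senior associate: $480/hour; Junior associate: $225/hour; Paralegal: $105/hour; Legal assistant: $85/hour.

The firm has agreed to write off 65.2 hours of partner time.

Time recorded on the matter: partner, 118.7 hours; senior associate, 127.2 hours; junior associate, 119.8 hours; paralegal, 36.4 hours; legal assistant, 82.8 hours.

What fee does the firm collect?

$144,078.50

Partner: 118.7 × $845 = $100,301.50
Senior associate: 127.2 × $480 = $61,056.00
Junior associate: 119.8 × $225 = $26,955.00
Paralegal: 36.4 × $105 = $3,822.00
Legal assistant: 82.8 × $85 = $7,038.00
Subtotal: $199,172.50
Write-off: 65.2 × $845 = $55,094.00
Total: $199,172.50 − $55,094.00 = $144,078.50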